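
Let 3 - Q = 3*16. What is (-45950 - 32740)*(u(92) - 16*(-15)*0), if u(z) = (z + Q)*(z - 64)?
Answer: -103556040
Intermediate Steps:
Q = -45 (Q = 3 - 3*16 = 3 - 1*48 = 3 - 48 = -45)
u(z) = (-64 + z)*(-45 + z) (u(z) = (z - 45)*(z - 64) = (-45 + z)*(-64 + z) = (-64 + z)*(-45 + z))
(-45950 - 32740)*(u(92) - 16*(-15)*0) = (-45950 - 32740)*((2880 + 92² - 109*92) - 16*(-15)*0) = -78690*((2880 + 8464 - 10028) + 240*0) = -78690*(1316 + 0) = -78690*1316 = -103556040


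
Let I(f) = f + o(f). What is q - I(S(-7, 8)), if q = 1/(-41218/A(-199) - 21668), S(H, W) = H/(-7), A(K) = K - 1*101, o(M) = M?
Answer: -6459332/3229591 ≈ -2.0000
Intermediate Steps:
A(K) = -101 + K (A(K) = K - 101 = -101 + K)
S(H, W) = -H/7 (S(H, W) = H*(-1/7) = -H/7)
q = -150/3229591 (q = 1/(-41218/(-101 - 199) - 21668) = 1/(-41218/(-300) - 21668) = 1/(-41218*(-1/300) - 21668) = 1/(20609/150 - 21668) = 1/(-3229591/150) = -150/3229591 ≈ -4.6446e-5)
I(f) = 2*f (I(f) = f + f = 2*f)
q - I(S(-7, 8)) = -150/3229591 - 2*(-1/7*(-7)) = -150/3229591 - 2 = -6459332/3229591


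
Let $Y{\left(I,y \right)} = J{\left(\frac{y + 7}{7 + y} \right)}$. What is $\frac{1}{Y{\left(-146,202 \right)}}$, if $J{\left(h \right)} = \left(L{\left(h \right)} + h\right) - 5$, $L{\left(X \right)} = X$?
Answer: $- \frac{1}{3} \approx -0.33333$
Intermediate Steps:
$J{\left(h \right)} = -5 + 2 h$ ($J{\left(h \right)} = \left(h + h\right) - 5 = 2 h - 5 = -5 + 2 h$)
$Y{\left(I,y \right)} = -3$ ($Y{\left(I,y \right)} = -5 + 2 \frac{y + 7}{7 + y} = -5 + 2 \frac{7 + y}{7 + y} = -5 + 2 \cdot 1 = -5 + 2 = -3$)
$\frac{1}{Y{\left(-146,202 \right)}} = \frac{1}{-3} = - \frac{1}{3}$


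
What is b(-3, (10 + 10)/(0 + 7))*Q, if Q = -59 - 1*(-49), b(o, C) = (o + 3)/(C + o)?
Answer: 0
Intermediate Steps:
b(o, C) = (3 + o)/(C + o)
Q = -10 (Q = -59 + 49 = -10)
b(-3, (10 + 10)/(0 + 7))*Q = ((3 - 3)/((10 + 10)/(0 + 7) - 3))*(-10) = (0/(20/7 - 3))*(-10) = (0/(-⅐))*(-10) = -7*0*(-10) = 0*(-10) = 0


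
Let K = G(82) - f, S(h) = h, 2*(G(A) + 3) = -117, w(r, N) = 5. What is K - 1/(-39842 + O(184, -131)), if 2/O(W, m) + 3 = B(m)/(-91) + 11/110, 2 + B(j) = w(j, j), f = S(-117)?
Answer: 2950939609/53170059 ≈ 55.500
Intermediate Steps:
G(A) = -123/2 (G(A) = -3 + (½)*(-117) = -3 - 117/2 = -123/2)
f = -117
B(j) = 3 (B(j) = -2 + 5 = 3)
O(W, m) = -1820/2669 (O(W, m) = 2/(-3 + (3/(-91) + 11/110)) = 2/(-3 + (3*(-1/91) + 11*(1/110))) = 2/(-3 + (-3/91 + ⅒)) = 2/(-3 + 61/910) = 2/(-2669/910) = 2*(-910/2669) = -1820/2669)
K = 111/2 (K = -123/2 - 1*(-117) = -123/2 + 117 = 111/2 ≈ 55.500)
K - 1/(-39842 + O(184, -131)) = 111/2 - 1/(-39842 - 1820/2669) = 111/2 - 1/(-106340118/2669) = 111/2 - 1*(-2669/106340118) = 111/2 + 2669/106340118 = 2950939609/53170059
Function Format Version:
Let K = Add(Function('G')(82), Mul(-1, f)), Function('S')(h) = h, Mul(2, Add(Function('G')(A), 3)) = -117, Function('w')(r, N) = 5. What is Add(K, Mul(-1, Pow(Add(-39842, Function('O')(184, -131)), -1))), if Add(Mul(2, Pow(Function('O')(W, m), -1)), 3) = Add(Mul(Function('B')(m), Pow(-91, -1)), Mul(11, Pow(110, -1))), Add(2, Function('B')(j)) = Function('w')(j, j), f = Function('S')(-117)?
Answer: Rational(2950939609, 53170059) ≈ 55.500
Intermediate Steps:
Function('G')(A) = Rational(-123, 2) (Function('G')(A) = Add(-3, Mul(Rational(1, 2), -117)) = Add(-3, Rational(-117, 2)) = Rational(-123, 2))
f = -117
Function('B')(j) = 3 (Function('B')(j) = Add(-2, 5) = 3)
Function('O')(W, m) = Rational(-1820, 2669) (Function('O')(W, m) = Mul(2, Pow(Add(-3, Add(Mul(3, Pow(-91, -1)), Mul(11, Pow(110, -1)))), -1)) = Mul(2, Pow(Add(-3, Add(Mul(3, Rational(-1, 91)), Mul(11, Rational(1, 110)))), -1)) = Mul(2, Pow(Add(-3, Add(Rational(-3, 91), Rational(1, 10))), -1)) = Mul(2, Pow(Add(-3, Rational(61, 910)), -1)) = Mul(2, Pow(Rational(-2669, 910), -1)) = Mul(2, Rational(-910, 2669)) = Rational(-1820, 2669))
K = Rational(111, 2) (K = Add(Rational(-123, 2), Mul(-1, -117)) = Add(Rational(-123, 2), 117) = Rational(111, 2) ≈ 55.500)
Add(K, Mul(-1, Pow(Add(-39842, Function('O')(184, -131)), -1))) = Add(Rational(111, 2), Mul(-1, Pow(Add(-39842, Rational(-1820, 2669)), -1))) = Add(Rational(111, 2), Mul(-1, Pow(Rational(-106340118, 2669), -1))) = Add(Rational(111, 2), Mul(-1, Rational(-2669, 106340118))) = Add(Rational(111, 2), Rational(2669, 106340118)) = Rational(2950939609, 53170059)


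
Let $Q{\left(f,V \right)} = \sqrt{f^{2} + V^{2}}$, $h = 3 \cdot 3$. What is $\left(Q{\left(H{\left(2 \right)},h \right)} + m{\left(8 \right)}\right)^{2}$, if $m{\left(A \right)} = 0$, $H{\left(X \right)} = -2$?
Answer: $85$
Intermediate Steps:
$h = 9$
$Q{\left(f,V \right)} = \sqrt{V^{2} + f^{2}}$
$\left(Q{\left(H{\left(2 \right)},h \right)} + m{\left(8 \right)}\right)^{2} = \left(\sqrt{9^{2} + \left(-2\right)^{2}} + 0\right)^{2} = \left(\sqrt{81 + 4} + 0\right)^{2} = \left(\sqrt{85} + 0\right)^{2} = \left(\sqrt{85}\right)^{2} = 85$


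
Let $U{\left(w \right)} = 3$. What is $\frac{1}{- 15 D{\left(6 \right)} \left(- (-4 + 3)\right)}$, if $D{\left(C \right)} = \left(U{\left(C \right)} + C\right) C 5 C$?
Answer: $- \frac{1}{24300} \approx -4.1152 \cdot 10^{-5}$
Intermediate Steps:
$D{\left(C \right)} = 5 C^{2} \left(3 + C\right)$ ($D{\left(C \right)} = \left(3 + C\right) C 5 C = \left(3 + C\right) 5 C C = \left(3 + C\right) 5 C^{2} = 5 C^{2} \left(3 + C\right)$)
$\frac{1}{- 15 D{\left(6 \right)} \left(- (-4 + 3)\right)} = \frac{1}{- 15 \cdot 5 \cdot 6^{2} \left(3 + 6\right) \left(- (-4 + 3)\right)} = \frac{1}{- 15 \cdot 5 \cdot 36 \cdot 9 \left(\left(-1\right) \left(-1\right)\right)} = \frac{1}{\left(-15\right) 1620 \cdot 1} = \frac{1}{\left(-24300\right) 1} = \frac{1}{-24300} = - \frac{1}{24300}$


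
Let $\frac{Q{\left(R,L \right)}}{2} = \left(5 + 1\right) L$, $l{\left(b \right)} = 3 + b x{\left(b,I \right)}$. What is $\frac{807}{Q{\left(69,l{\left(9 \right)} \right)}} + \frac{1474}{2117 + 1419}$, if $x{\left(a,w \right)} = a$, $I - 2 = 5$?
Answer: $\frac{90403}{74256} \approx 1.2175$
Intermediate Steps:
$I = 7$ ($I = 2 + 5 = 7$)
$l{\left(b \right)} = 3 + b^{2}$ ($l{\left(b \right)} = 3 + b b = 3 + b^{2}$)
$Q{\left(R,L \right)} = 12 L$ ($Q{\left(R,L \right)} = 2 \left(5 + 1\right) L = 2 \cdot 6 L = 12 L$)
$\frac{807}{Q{\left(69,l{\left(9 \right)} \right)}} + \frac{1474}{2117 + 1419} = \frac{807}{12 \left(3 + 9^{2}\right)} + \frac{1474}{2117 + 1419} = \frac{807}{12 \left(3 + 81\right)} + \frac{1474}{3536} = \frac{807}{12 \cdot 84} + 1474 \cdot \frac{1}{3536} = \frac{807}{1008} + \frac{737}{1768} = 807 \cdot \frac{1}{1008} + \frac{737}{1768} = \frac{269}{336} + \frac{737}{1768} = \frac{90403}{74256}$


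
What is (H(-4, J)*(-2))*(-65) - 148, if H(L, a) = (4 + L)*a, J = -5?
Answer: -148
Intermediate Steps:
H(L, a) = a*(4 + L)
(H(-4, J)*(-2))*(-65) - 148 = (-5*(4 - 4)*(-2))*(-65) - 148 = (-5*0*(-2))*(-65) - 148 = (0*(-2))*(-65) - 148 = 0*(-65) - 148 = 0 - 148 = -148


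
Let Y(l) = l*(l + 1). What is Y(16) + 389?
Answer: 661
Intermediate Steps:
Y(l) = l*(1 + l)
Y(16) + 389 = 16*(1 + 16) + 389 = 16*17 + 389 = 272 + 389 = 661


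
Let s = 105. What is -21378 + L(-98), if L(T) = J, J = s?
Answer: -21273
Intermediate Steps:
J = 105
L(T) = 105
-21378 + L(-98) = -21378 + 105 = -21273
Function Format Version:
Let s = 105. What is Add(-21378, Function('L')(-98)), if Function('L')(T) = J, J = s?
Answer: -21273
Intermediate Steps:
J = 105
Function('L')(T) = 105
Add(-21378, Function('L')(-98)) = Add(-21378, 105) = -21273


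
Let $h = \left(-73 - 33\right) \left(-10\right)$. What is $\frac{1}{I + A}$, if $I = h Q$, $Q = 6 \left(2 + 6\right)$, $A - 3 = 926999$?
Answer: $\frac{1}{977882} \approx 1.0226 \cdot 10^{-6}$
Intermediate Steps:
$h = 1060$ ($h = \left(-106\right) \left(-10\right) = 1060$)
$A = 927002$ ($A = 3 + 926999 = 927002$)
$Q = 48$ ($Q = 6 \cdot 8 = 48$)
$I = 50880$ ($I = 1060 \cdot 48 = 50880$)
$\frac{1}{I + A} = \frac{1}{50880 + 927002} = \frac{1}{977882}$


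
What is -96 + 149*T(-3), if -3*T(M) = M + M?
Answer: 202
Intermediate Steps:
T(M) = -2*M/3 (T(M) = -(M + M)/3 = -2*M/3)
-96 + 149*T(-3) = -96 + 149*(-⅔*(-3)) = -96 + 149*2 = -96 + 298 = 202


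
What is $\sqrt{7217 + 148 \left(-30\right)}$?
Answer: $\sqrt{2777} \approx 52.697$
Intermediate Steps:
$\sqrt{7217 + 148 \left(-30\right)} = \sqrt{7217 - 4440} = \sqrt{2777}$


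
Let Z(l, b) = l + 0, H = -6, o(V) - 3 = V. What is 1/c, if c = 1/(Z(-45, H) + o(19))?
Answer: -23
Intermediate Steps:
o(V) = 3 + V
Z(l, b) = l
c = -1/23 (c = 1/(-45 + (3 + 19)) = 1/(-45 + 22) = 1/(-23) = -1/23 ≈ -0.043478)
1/c = 1/(-1/23) = -23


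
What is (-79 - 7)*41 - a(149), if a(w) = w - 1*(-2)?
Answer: -3677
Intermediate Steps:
a(w) = 2 + w (a(w) = w + 2 = 2 + w)
(-79 - 7)*41 - a(149) = (-79 - 7)*41 - (2 + 149) = -86*41 - 1*151 = -3526 - 151 = -3677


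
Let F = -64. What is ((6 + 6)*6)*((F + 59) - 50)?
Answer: -3960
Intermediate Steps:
((6 + 6)*6)*((F + 59) - 50) = ((6 + 6)*6)*((-64 + 59) - 50) = (12*6)*(-5 - 50) = 72*(-55) = -3960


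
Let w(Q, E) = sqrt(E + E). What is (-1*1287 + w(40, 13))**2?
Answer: (1287 - sqrt(26))**2 ≈ 1.6433e+6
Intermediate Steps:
w(Q, E) = sqrt(2)*sqrt(E) (w(Q, E) = sqrt(2*E) = sqrt(2)*sqrt(E))
(-1*1287 + w(40, 13))**2 = (-1*1287 + sqrt(2)*sqrt(13))**2 = (-1287 + sqrt(26))**2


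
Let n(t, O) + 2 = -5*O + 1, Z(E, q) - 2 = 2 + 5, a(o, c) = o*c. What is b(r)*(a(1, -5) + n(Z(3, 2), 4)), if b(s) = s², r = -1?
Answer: -26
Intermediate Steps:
a(o, c) = c*o
Z(E, q) = 9 (Z(E, q) = 2 + (2 + 5) = 2 + 7 = 9)
n(t, O) = -1 - 5*O (n(t, O) = -2 + (-5*O + 1) = -2 + (1 - 5*O) = -1 - 5*O)
b(r)*(a(1, -5) + n(Z(3, 2), 4)) = (-1)²*(-5*1 + (-1 - 5*4)) = 1*(-5 + (-1 - 20)) = 1*(-5 - 21) = 1*(-26) = -26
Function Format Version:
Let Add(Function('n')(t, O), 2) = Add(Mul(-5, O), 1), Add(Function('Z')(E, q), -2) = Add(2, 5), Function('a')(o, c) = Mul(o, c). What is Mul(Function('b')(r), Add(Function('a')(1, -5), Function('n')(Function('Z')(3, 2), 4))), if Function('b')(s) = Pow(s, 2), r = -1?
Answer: -26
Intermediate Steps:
Function('a')(o, c) = Mul(c, o)
Function('Z')(E, q) = 9 (Function('Z')(E, q) = Add(2, Add(2, 5)) = Add(2, 7) = 9)
Function('n')(t, O) = Add(-1, Mul(-5, O)) (Function('n')(t, O) = Add(-2, Add(Mul(-5, O), 1)) = Add(-2, Add(1, Mul(-5, O))) = Add(-1, Mul(-5, O)))
Mul(Function('b')(r), Add(Function('a')(1, -5), Function('n')(Function('Z')(3, 2), 4))) = Mul(Pow(-1, 2), Add(Mul(-5, 1), Add(-1, Mul(-5, 4)))) = Mul(1, Add(-5, Add(-1, -20))) = Mul(1, Add(-5, -21)) = Mul(1, -26) = -26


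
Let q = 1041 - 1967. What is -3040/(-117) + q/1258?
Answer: 1857989/73593 ≈ 25.247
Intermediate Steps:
q = -926
-3040/(-117) + q/1258 = -3040/(-117) - 926/1258 = -3040*(-1/117) - 926*1/1258 = 3040/117 - 463/629 = 1857989/73593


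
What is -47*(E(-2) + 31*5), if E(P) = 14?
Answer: -7943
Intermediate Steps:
-47*(E(-2) + 31*5) = -47*(14 + 31*5) = -47*(14 + 155) = -47*169 = -7943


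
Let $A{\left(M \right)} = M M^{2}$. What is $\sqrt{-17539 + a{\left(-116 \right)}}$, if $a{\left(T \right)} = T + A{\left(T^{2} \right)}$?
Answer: $\sqrt{2436396305161} \approx 1.5609 \cdot 10^{6}$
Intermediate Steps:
$A{\left(M \right)} = M^{3}$
$a{\left(T \right)} = T + T^{6}$ ($a{\left(T \right)} = T + \left(T^{2}\right)^{3} = T + T^{6}$)
$\sqrt{-17539 + a{\left(-116 \right)}} = \sqrt{-17539 - \left(116 - \left(-116\right)^{6}\right)} = \sqrt{-17539 + \left(-116 + 2436396322816\right)} = \sqrt{-17539 + 2436396322700} = \sqrt{2436396305161}$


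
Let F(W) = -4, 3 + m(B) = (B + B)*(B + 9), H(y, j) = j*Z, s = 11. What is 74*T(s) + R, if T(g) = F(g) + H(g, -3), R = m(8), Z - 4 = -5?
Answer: 195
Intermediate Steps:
Z = -1 (Z = 4 - 5 = -1)
H(y, j) = -j (H(y, j) = j*(-1) = -j)
m(B) = -3 + 2*B*(9 + B) (m(B) = -3 + (B + B)*(B + 9) = -3 + (2*B)*(9 + B) = -3 + 2*B*(9 + B))
R = 269 (R = -3 + 2*8² + 18*8 = -3 + 2*64 + 144 = -3 + 128 + 144 = 269)
T(g) = -1 (T(g) = -4 - 1*(-3) = -4 + 3 = -1)
74*T(s) + R = 74*(-1) + 269 = -74 + 269 = 195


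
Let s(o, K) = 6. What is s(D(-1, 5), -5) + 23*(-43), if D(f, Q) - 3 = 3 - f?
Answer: -983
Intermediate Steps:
D(f, Q) = 6 - f (D(f, Q) = 3 + (3 - f) = 6 - f)
s(D(-1, 5), -5) + 23*(-43) = 6 + 23*(-43) = 6 - 989 = -983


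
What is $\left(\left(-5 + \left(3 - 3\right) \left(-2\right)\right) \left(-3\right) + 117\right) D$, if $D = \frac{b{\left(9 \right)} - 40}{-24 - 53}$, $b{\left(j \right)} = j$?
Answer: $\frac{372}{7} \approx 53.143$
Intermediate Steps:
$D = \frac{31}{77}$ ($D = \frac{9 - 40}{-24 - 53} = - \frac{31}{-77} = \left(-31\right) \left(- \frac{1}{77}\right) = \frac{31}{77} \approx 0.4026$)
$\left(\left(-5 + \left(3 - 3\right) \left(-2\right)\right) \left(-3\right) + 117\right) D = \left(\left(-5 + \left(3 - 3\right) \left(-2\right)\right) \left(-3\right) + 117\right) \frac{31}{77} = \left(\left(-5 + 0 \left(-2\right)\right) \left(-3\right) + 117\right) \frac{31}{77} = \left(\left(-5 + 0\right) \left(-3\right) + 117\right) \frac{31}{77} = \left(\left(-5\right) \left(-3\right) + 117\right) \frac{31}{77} = \left(15 + 117\right) \frac{31}{77} = 132 \cdot \frac{31}{77} = \frac{372}{7}$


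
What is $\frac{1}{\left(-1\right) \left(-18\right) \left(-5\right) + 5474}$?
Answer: $\frac{1}{5384} \approx 0.00018574$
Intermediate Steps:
$\frac{1}{\left(-1\right) \left(-18\right) \left(-5\right) + 5474} = \frac{1}{18 \left(-5\right) + 5474} = \frac{1}{-90 + 5474} = \frac{1}{5384}$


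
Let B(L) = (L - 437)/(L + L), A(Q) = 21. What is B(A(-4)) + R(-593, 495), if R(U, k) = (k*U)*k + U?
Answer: -3051308986/21 ≈ -1.4530e+8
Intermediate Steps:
R(U, k) = U + U*k² (R(U, k) = (U*k)*k + U = U*k² + U = U + U*k²)
B(L) = (-437 + L)/(2*L) (B(L) = (-437 + L)/((2*L)) = (-437 + L)*(1/(2*L)) = (-437 + L)/(2*L))
B(A(-4)) + R(-593, 495) = (½)*(-437 + 21)/21 - 593*(1 + 495²) = (½)*(1/21)*(-416) - 593*(1 + 245025) = -208/21 - 593*245026 = -208/21 - 145300418 = -3051308986/21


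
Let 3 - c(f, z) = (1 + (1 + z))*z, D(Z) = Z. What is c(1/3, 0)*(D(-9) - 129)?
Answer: -414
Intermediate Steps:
c(f, z) = 3 - z*(2 + z) (c(f, z) = 3 - (1 + (1 + z))*z = 3 - (2 + z)*z = 3 - z*(2 + z))
c(1/3, 0)*(D(-9) - 129) = (3 - 1*0² - 2*0)*(-9 - 129) = (3 - 1*0 + 0)*(-138) = (3 + 0 + 0)*(-138) = 3*(-138) = -414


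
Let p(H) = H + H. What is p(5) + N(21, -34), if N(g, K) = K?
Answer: -24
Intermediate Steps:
p(H) = 2*H
p(5) + N(21, -34) = 2*5 - 34 = 10 - 34 = -24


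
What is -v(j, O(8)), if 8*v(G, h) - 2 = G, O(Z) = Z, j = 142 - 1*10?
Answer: -67/4 ≈ -16.750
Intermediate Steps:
j = 132 (j = 142 - 10 = 132)
v(G, h) = 1/4 + G/8
-v(j, O(8)) = -(1/4 + (1/8)*132) = -(1/4 + 33/2) = -1*67/4 = -67/4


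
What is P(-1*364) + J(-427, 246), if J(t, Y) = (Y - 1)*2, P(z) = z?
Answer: 126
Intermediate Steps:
J(t, Y) = -2 + 2*Y (J(t, Y) = (-1 + Y)*2 = -2 + 2*Y)
P(-1*364) + J(-427, 246) = -1*364 + (-2 + 2*246) = -364 + (-2 + 492) = -364 + 490 = 126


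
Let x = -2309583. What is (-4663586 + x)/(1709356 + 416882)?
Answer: -6973169/2126238 ≈ -3.2796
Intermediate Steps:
(-4663586 + x)/(1709356 + 416882) = (-4663586 - 2309583)/(1709356 + 416882) = -6973169/2126238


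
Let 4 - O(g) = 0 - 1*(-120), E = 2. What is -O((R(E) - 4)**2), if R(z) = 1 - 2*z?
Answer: 116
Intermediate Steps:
O(g) = -116 (O(g) = 4 - (0 - 1*(-120)) = 4 - (0 + 120) = 4 - 1*120 = 4 - 120 = -116)
-O((R(E) - 4)**2) = -1*(-116) = 116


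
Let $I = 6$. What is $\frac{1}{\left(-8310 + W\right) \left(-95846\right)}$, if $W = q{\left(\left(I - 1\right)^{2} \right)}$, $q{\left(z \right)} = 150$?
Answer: $\frac{1}{782103360} \approx 1.2786 \cdot 10^{-9}$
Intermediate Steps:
$W = 150$
$\frac{1}{\left(-8310 + W\right) \left(-95846\right)} = \frac{1}{\left(-8310 + 150\right) \left(-95846\right)} = \frac{1}{-8160} \left(- \frac{1}{95846}\right) = \left(- \frac{1}{8160}\right) \left(- \frac{1}{95846}\right) = \frac{1}{782103360}$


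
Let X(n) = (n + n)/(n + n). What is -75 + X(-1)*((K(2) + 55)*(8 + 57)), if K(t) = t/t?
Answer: 3565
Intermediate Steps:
K(t) = 1
X(n) = 1 (X(n) = (2*n)/((2*n)) = (2*n)*(1/(2*n)) = 1)
-75 + X(-1)*((K(2) + 55)*(8 + 57)) = -75 + 1*((1 + 55)*(8 + 57)) = -75 + 1*(56*65) = -75 + 1*3640 = -75 + 3640 = 3565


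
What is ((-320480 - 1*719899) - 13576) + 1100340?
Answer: 46385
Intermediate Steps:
((-320480 - 1*719899) - 13576) + 1100340 = ((-320480 - 719899) - 13576) + 1100340 = (-1040379 - 13576) + 1100340 = -1053955 + 1100340 = 46385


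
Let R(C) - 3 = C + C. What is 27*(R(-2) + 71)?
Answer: 1890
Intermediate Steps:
R(C) = 3 + 2*C (R(C) = 3 + (C + C) = 3 + 2*C)
27*(R(-2) + 71) = 27*((3 + 2*(-2)) + 71) = 27*((3 - 4) + 71) = 27*(-1 + 71) = 27*70 = 1890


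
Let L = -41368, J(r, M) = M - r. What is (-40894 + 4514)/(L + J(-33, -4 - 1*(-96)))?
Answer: 36380/41243 ≈ 0.88209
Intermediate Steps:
(-40894 + 4514)/(L + J(-33, -4 - 1*(-96))) = (-40894 + 4514)/(-41368 + ((-4 - 1*(-96)) - 1*(-33))) = -36380/(-41368 + ((-4 + 96) + 33)) = -36380/(-41368 + (92 + 33)) = -36380/(-41368 + 125) = -36380/(-41243) = -36380*(-1/41243) = 36380/41243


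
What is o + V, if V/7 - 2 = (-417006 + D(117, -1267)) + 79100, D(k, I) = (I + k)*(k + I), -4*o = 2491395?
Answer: 25077293/4 ≈ 6.2693e+6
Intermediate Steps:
o = -2491395/4 (o = -¼*2491395 = -2491395/4 ≈ -6.2285e+5)
D(k, I) = (I + k)² (D(k, I) = (I + k)*(I + k) = (I + k)²)
V = 6892172 (V = 14 + 7*((-417006 + (-1267 + 117)²) + 79100) = 14 + 7*((-417006 + (-1150)²) + 79100) = 14 + 7*((-417006 + 1322500) + 79100) = 14 + 7*(905494 + 79100) = 14 + 7*984594 = 14 + 6892158 = 6892172)
o + V = -2491395/4 + 6892172 = 25077293/4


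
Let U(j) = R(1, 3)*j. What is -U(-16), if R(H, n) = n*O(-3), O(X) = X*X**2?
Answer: -1296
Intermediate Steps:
O(X) = X**3
R(H, n) = -27*n (R(H, n) = n*(-3)**3 = n*(-27) = -27*n)
U(j) = -81*j (U(j) = (-27*3)*j = -81*j)
-U(-16) = -(-81)*(-16) = -1*1296 = -1296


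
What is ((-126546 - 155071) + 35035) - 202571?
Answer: -449153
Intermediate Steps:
((-126546 - 155071) + 35035) - 202571 = (-281617 + 35035) - 202571 = -246582 - 202571 = -449153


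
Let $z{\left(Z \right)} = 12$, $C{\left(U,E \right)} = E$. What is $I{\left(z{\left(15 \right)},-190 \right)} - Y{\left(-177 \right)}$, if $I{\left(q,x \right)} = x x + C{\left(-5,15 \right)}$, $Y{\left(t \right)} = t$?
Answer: $36292$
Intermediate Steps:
$I{\left(q,x \right)} = 15 + x^{2}$ ($I{\left(q,x \right)} = x x + 15 = x^{2} + 15 = 15 + x^{2}$)
$I{\left(z{\left(15 \right)},-190 \right)} - Y{\left(-177 \right)} = \left(15 + \left(-190\right)^{2}\right) - -177 = \left(15 + 36100\right) + 177 = 36115 + 177 = 36292$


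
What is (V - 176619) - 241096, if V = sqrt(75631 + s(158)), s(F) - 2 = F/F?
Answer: -417715 + sqrt(75634) ≈ -4.1744e+5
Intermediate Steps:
s(F) = 3 (s(F) = 2 + F/F = 2 + 1 = 3)
V = sqrt(75634) (V = sqrt(75631 + 3) = sqrt(75634) ≈ 275.02)
(V - 176619) - 241096 = (sqrt(75634) - 176619) - 241096 = (-176619 + sqrt(75634)) - 241096 = -417715 + sqrt(75634)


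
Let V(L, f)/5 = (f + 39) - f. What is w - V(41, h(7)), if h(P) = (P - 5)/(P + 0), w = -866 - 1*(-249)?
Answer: -812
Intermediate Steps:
w = -617 (w = -866 + 249 = -617)
h(P) = (-5 + P)/P
V(L, f) = 195 (V(L, f) = 5*((f + 39) - f) = 5*((39 + f) - f) = 5*39 = 195)
w - V(41, h(7)) = -617 - 1*195 = -617 - 195 = -812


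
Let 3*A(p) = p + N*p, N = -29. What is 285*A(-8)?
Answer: 21280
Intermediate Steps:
A(p) = -28*p/3 (A(p) = (p - 29*p)/3 = (-28*p)/3 = -28*p/3)
285*A(-8) = 285*(-28/3*(-8)) = 285*(224/3) = 21280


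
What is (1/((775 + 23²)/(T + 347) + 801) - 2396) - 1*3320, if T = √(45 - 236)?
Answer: (-4578515*√191 + 1596198369*I)/(-279251*I + 801*√191) ≈ -5716.0 + 2.3842e-7*I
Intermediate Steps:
T = I*√191 (T = √(-191) = I*√191 ≈ 13.82*I)
(1/((775 + 23²)/(T + 347) + 801) - 2396) - 1*3320 = (1/((775 + 23²)/(I*√191 + 347) + 801) - 2396) - 1*3320 = (1/((775 + 529)/(347 + I*√191) + 801) - 2396) - 3320 = (1/(1304/(347 + I*√191) + 801) - 2396) - 3320 = (1/(801 + 1304/(347 + I*√191)) - 2396) - 3320 = (-2396 + 1/(801 + 1304/(347 + I*√191))) - 3320 = -5716 + 1/(801 + 1304/(347 + I*√191))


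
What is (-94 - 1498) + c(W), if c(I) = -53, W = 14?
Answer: -1645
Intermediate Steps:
(-94 - 1498) + c(W) = (-94 - 1498) - 53 = -1592 - 53 = -1645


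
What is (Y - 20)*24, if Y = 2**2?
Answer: -384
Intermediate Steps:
Y = 4
(Y - 20)*24 = (4 - 20)*24 = -16*24 = -384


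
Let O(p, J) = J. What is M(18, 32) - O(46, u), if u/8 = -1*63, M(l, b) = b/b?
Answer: 505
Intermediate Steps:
M(l, b) = 1
u = -504 (u = 8*(-1*63) = 8*(-63) = -504)
M(18, 32) - O(46, u) = 1 - 1*(-504) = 1 + 504 = 505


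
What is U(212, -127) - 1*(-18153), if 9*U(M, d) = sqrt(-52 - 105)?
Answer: 18153 + I*sqrt(157)/9 ≈ 18153.0 + 1.3922*I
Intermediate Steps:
U(M, d) = I*sqrt(157)/9 (U(M, d) = sqrt(-52 - 105)/9 = sqrt(-157)/9 = (I*sqrt(157))/9 = I*sqrt(157)/9)
U(212, -127) - 1*(-18153) = I*sqrt(157)/9 - 1*(-18153) = I*sqrt(157)/9 + 18153 = 18153 + I*sqrt(157)/9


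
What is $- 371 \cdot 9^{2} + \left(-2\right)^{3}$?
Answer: $-30059$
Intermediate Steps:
$- 371 \cdot 9^{2} + \left(-2\right)^{3} = \left(-371\right) 81 - 8 = -30051 - 8 = -30059$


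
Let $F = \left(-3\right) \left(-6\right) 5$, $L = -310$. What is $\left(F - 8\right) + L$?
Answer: $-228$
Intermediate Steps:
$F = 90$ ($F = 18 \cdot 5 = 90$)
$\left(F - 8\right) + L = \left(90 - 8\right) - 310 = 82 - 310 = -228$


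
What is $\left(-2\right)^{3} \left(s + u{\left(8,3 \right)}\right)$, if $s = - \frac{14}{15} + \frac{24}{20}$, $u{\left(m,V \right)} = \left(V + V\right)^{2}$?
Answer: $- \frac{4352}{15} \approx -290.13$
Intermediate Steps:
$u{\left(m,V \right)} = 4 V^{2}$ ($u{\left(m,V \right)} = \left(2 V\right)^{2} = 4 V^{2}$)
$s = \frac{4}{15}$ ($s = \left(-14\right) \frac{1}{15} + 24 \cdot \frac{1}{20} = - \frac{14}{15} + \frac{6}{5} = \frac{4}{15} \approx 0.26667$)
$\left(-2\right)^{3} \left(s + u{\left(8,3 \right)}\right) = \left(-2\right)^{3} \left(\frac{4}{15} + 4 \cdot 3^{2}\right) = - 8 \left(\frac{4}{15} + 4 \cdot 9\right) = - 8 \left(\frac{4}{15} + 36\right) = \left(-8\right) \frac{544}{15} = - \frac{4352}{15}$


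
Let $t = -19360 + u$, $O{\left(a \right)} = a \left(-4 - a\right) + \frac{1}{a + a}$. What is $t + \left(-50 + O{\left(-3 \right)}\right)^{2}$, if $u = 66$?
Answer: $- \frac{614495}{36} \approx -17069.0$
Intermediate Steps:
$O{\left(a \right)} = \frac{1}{2 a} + a \left(-4 - a\right)$ ($O{\left(a \right)} = a \left(-4 - a\right) + \frac{1}{2 a} = \frac{1}{2 a} + a \left(-4 - a\right)$)
$t = -19294$ ($t = -19360 + 66 = -19294$)
$t + \left(-50 + O{\left(-3 \right)}\right)^{2} = -19294 + \left(-50 - \left(-3 + \frac{1}{6}\right)\right)^{2} = -19294 + \left(-50 + \left(\frac{1}{2} \left(- \frac{1}{3}\right) - 9 + 12\right)\right)^{2} = -19294 + \left(-50 - - \frac{17}{6}\right)^{2} = -19294 + \left(-50 + \frac{17}{6}\right)^{2} = -19294 + \left(- \frac{283}{6}\right)^{2} = -19294 + \frac{80089}{36} = - \frac{614495}{36}$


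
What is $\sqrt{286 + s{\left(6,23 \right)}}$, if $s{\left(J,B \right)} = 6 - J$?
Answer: $\sqrt{286} \approx 16.912$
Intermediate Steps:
$\sqrt{286 + s{\left(6,23 \right)}} = \sqrt{286 + \left(6 - 6\right)} = \sqrt{286 + 0} = \sqrt{286}$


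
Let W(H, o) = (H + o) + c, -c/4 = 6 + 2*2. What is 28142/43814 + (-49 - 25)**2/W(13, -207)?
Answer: -58335059/2563119 ≈ -22.759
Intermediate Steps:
c = -40 (c = -4*(6 + 2*2) = -4*(6 + 4) = -4*10 = -40)
W(H, o) = -40 + H + o (W(H, o) = (H + o) - 40 = -40 + H + o)
28142/43814 + (-49 - 25)**2/W(13, -207) = 28142/43814 + (-49 - 25)**2/(-40 + 13 - 207) = 28142*(1/43814) + (-74)**2/(-234) = 14071/21907 + 5476*(-1/234) = 14071/21907 - 2738/117 = -58335059/2563119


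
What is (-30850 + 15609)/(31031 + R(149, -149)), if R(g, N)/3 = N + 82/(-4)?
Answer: -30482/61045 ≈ -0.49934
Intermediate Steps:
R(g, N) = -123/2 + 3*N (R(g, N) = 3*(N + 82/(-4)) = 3*(N + 82*(-¼)) = 3*(N - 41/2) = 3*(-41/2 + N) = -123/2 + 3*N)
(-30850 + 15609)/(31031 + R(149, -149)) = (-30850 + 15609)/(31031 + (-123/2 + 3*(-149))) = -15241/(31031 + (-123/2 - 447)) = -15241/(31031 - 1017/2) = -15241/61045/2 = -15241*2/61045 = -30482/61045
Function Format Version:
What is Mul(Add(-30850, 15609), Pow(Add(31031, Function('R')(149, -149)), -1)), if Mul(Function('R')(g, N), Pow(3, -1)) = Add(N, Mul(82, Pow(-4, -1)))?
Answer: Rational(-30482, 61045) ≈ -0.49934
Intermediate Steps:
Function('R')(g, N) = Add(Rational(-123, 2), Mul(3, N)) (Function('R')(g, N) = Mul(3, Add(N, Mul(82, Pow(-4, -1)))) = Mul(3, Add(N, Mul(82, Rational(-1, 4)))) = Mul(3, Add(N, Rational(-41, 2))) = Mul(3, Add(Rational(-41, 2), N)) = Add(Rational(-123, 2), Mul(3, N)))
Mul(Add(-30850, 15609), Pow(Add(31031, Function('R')(149, -149)), -1)) = Mul(Add(-30850, 15609), Pow(Add(31031, Add(Rational(-123, 2), Mul(3, -149))), -1)) = Mul(-15241, Pow(Add(31031, Add(Rational(-123, 2), -447)), -1)) = Mul(-15241, Pow(Add(31031, Rational(-1017, 2)), -1)) = Mul(-15241, Pow(Rational(61045, 2), -1)) = Mul(-15241, Rational(2, 61045)) = Rational(-30482, 61045)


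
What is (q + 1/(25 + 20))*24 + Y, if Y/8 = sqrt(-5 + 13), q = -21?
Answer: -7552/15 + 16*sqrt(2) ≈ -480.84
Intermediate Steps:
Y = 16*sqrt(2) (Y = 8*sqrt(-5 + 13) = 8*sqrt(8) = 8*(2*sqrt(2)) = 16*sqrt(2) ≈ 22.627)
(q + 1/(25 + 20))*24 + Y = (-21 + 1/(25 + 20))*24 + 16*sqrt(2) = (-21 + 1/45)*24 + 16*sqrt(2) = -944/45*24 + 16*sqrt(2) = -7552/15 + 16*sqrt(2)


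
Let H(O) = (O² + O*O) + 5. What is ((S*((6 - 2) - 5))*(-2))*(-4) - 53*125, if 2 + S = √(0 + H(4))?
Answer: -6609 - 8*√37 ≈ -6657.7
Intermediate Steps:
H(O) = 5 + 2*O² (H(O) = (O² + O²) + 5 = 2*O² + 5 = 5 + 2*O²)
S = -2 + √37 (S = -2 + √(0 + (5 + 2*4²)) = -2 + √(0 + (5 + 2*16)) = -2 + √(0 + (5 + 32)) = -2 + √(0 + 37) = -2 + √37 ≈ 4.0828)
((S*((6 - 2) - 5))*(-2))*(-4) - 53*125 = (((-2 + √37)*((6 - 2) - 5))*(-2))*(-4) - 53*125 = (((-2 + √37)*(4 - 5))*(-2))*(-4) - 6625 = (((-2 + √37)*(-1))*(-2))*(-4) - 6625 = ((2 - √37)*(-2))*(-4) - 6625 = (-4 + 2*√37)*(-4) - 6625 = (16 - 8*√37) - 6625 = -6609 - 8*√37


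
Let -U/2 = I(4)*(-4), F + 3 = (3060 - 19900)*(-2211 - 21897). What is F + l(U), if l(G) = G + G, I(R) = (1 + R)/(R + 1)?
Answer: 405978733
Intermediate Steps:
I(R) = 1 (I(R) = (1 + R)/(1 + R) = 1)
F = 405978717 (F = -3 + (3060 - 19900)*(-2211 - 21897) = -3 - 16840*(-24108) = -3 + 405978720 = 405978717)
U = 8 (U = -2*(-4) = 8)
l(G) = 2*G
F + l(U) = 405978717 + 2*8 = 405978717 + 16 = 405978733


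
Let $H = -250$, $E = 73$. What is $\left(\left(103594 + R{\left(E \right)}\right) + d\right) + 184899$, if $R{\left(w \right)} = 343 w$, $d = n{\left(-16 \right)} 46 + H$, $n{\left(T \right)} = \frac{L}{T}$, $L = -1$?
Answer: $\frac{2506279}{8} \approx 3.1329 \cdot 10^{5}$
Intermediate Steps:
$n{\left(T \right)} = - \frac{1}{T}$
$d = - \frac{1977}{8}$ ($d = - \frac{1}{-16} \cdot 46 - 250 = \left(-1\right) \left(- \frac{1}{16}\right) 46 - 250 = \frac{1}{16} \cdot 46 - 250 = \frac{23}{8} - 250 = - \frac{1977}{8} \approx -247.13$)
$\left(\left(103594 + R{\left(E \right)}\right) + d\right) + 184899 = \left(\left(103594 + 343 \cdot 73\right) - \frac{1977}{8}\right) + 184899 = \left(\left(103594 + 25039\right) - \frac{1977}{8}\right) + 184899 = \left(128633 - \frac{1977}{8}\right) + 184899 = \frac{1027087}{8} + 184899 = \frac{2506279}{8}$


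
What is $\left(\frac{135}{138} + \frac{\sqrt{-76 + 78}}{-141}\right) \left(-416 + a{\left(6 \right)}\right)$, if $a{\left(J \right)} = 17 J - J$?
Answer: $- \frac{7200}{23} + \frac{320 \sqrt{2}}{141} \approx -309.83$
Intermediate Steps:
$a{\left(J \right)} = 16 J$
$\left(\frac{135}{138} + \frac{\sqrt{-76 + 78}}{-141}\right) \left(-416 + a{\left(6 \right)}\right) = \left(\frac{135}{138} + \frac{\sqrt{-76 + 78}}{-141}\right) \left(-416 + 16 \cdot 6\right) = \left(135 \cdot \frac{1}{138} + \sqrt{2} \left(- \frac{1}{141}\right)\right) \left(-416 + 96\right) = \left(\frac{45}{46} - \frac{\sqrt{2}}{141}\right) \left(-320\right) = - \frac{7200}{23} + \frac{320 \sqrt{2}}{141}$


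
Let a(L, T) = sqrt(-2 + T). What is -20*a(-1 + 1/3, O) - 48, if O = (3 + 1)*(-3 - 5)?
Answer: -48 - 20*I*sqrt(34) ≈ -48.0 - 116.62*I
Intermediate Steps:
O = -32 (O = 4*(-8) = -32)
-20*a(-1 + 1/3, O) - 48 = -20*sqrt(-2 - 32) - 48 = -20*I*sqrt(34) - 48 = -48 - 20*I*sqrt(34)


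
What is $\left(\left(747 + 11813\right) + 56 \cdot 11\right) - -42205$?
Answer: $55381$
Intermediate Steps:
$\left(\left(747 + 11813\right) + 56 \cdot 11\right) - -42205 = \left(12560 + 616\right) + 42205 = 13176 + 42205 = 55381$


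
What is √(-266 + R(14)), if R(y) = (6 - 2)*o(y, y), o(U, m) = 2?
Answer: I*√258 ≈ 16.062*I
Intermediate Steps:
R(y) = 8 (R(y) = (6 - 2)*2 = 4*2 = 8)
√(-266 + R(14)) = √(-266 + 8) = √(-258) = I*√258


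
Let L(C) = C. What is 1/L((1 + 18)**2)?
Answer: 1/361 ≈ 0.0027701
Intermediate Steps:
1/L((1 + 18)**2) = 1/((1 + 18)**2) = 1/(19**2) = 1/361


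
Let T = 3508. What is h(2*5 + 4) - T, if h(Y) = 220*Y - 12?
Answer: -440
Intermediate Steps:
h(Y) = -12 + 220*Y
h(2*5 + 4) - T = (-12 + 220*(2*5 + 4)) - 1*3508 = (-12 + 220*(10 + 4)) - 3508 = (-12 + 220*14) - 3508 = (-12 + 3080) - 3508 = 3068 - 3508 = -440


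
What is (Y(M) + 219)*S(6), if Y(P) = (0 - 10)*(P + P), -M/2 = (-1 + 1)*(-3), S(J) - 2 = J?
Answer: 1752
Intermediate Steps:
S(J) = 2 + J
M = 0 (M = -2*(-1 + 1)*(-3) = -0*(-3) = -2*0 = 0)
Y(P) = -20*P
(Y(M) + 219)*S(6) = (-20*0 + 219)*(2 + 6) = (0 + 219)*8 = 219*8 = 1752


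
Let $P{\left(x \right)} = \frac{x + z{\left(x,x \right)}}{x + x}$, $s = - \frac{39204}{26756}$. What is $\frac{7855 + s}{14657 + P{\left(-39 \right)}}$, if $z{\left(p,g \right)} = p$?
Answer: $\frac{26266147}{49023681} \approx 0.53578$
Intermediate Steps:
$s = - \frac{9801}{6689}$ ($s = \left(-39204\right) \frac{1}{26756} = - \frac{9801}{6689} \approx -1.4652$)
$P{\left(x \right)} = 1$ ($P{\left(x \right)} = \frac{x + x}{x + x} = \frac{2 x}{2 x} = 2 x \frac{1}{2 x} = 1$)
$\frac{7855 + s}{14657 + P{\left(-39 \right)}} = \frac{7855 - \frac{9801}{6689}}{14657 + 1} = \frac{52532294}{6689 \cdot 14658} = \frac{52532294}{6689} \cdot \frac{1}{14658} = \frac{26266147}{49023681}$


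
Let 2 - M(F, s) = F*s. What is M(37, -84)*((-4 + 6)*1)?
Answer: 6220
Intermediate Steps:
M(F, s) = 2 - F*s
M(37, -84)*((-4 + 6)*1) = (2 - 1*37*(-84))*((-4 + 6)*1) = (2 + 3108)*(2*1) = 3110*2 = 6220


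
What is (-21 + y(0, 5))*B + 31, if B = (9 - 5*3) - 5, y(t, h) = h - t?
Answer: 207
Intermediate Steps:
B = -11 (B = (9 - 15) - 5 = -6 - 5 = -11)
(-21 + y(0, 5))*B + 31 = (-21 + (5 - 1*0))*(-11) + 31 = (-21 + (5 + 0))*(-11) + 31 = (-21 + 5)*(-11) + 31 = -16*(-11) + 31 = 176 + 31 = 207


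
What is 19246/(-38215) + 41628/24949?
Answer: 1110645566/953426035 ≈ 1.1649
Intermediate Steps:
19246/(-38215) + 41628/24949 = 19246*(-1/38215) + 41628*(1/24949) = -19246/38215 + 41628/24949 = 1110645566/953426035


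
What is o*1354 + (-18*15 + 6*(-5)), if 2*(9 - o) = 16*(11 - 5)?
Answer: -53106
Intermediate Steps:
o = -39 (o = 9 - 8*(11 - 5) = 9 - 8*6 = 9 - ½*96 = 9 - 48 = -39)
o*1354 + (-18*15 + 6*(-5)) = -39*1354 + (-18*15 + 6*(-5)) = -52806 + (-270 - 30) = -52806 - 300 = -53106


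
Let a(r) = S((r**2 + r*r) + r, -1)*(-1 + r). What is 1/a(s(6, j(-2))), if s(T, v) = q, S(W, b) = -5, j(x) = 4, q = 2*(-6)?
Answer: 1/65 ≈ 0.015385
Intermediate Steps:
q = -12
s(T, v) = -12
a(r) = 5 - 5*r (a(r) = -5*(-1 + r) = 5 - 5*r)
1/a(s(6, j(-2))) = 1/(5 - 5*(-12)) = 1/(5 + 60) = 1/65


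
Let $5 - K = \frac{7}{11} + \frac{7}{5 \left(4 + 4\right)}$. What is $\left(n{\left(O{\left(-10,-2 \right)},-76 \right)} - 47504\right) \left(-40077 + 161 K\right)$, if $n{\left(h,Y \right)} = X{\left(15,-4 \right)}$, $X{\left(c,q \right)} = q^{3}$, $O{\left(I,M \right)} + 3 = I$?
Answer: $\frac{103086735522}{55} \approx 1.8743 \cdot 10^{9}$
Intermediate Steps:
$O{\left(I,M \right)} = -3 + I$
$n{\left(h,Y \right)} = -64$ ($n{\left(h,Y \right)} = \left(-4\right)^{3} = -64$)
$K = \frac{1843}{440}$ ($K = 5 - \left(\frac{7}{11} + \frac{7}{5 \left(4 + 4\right)}\right) = 5 - \left(7 \cdot \frac{1}{11} + \frac{7}{5 \cdot 8}\right) = 5 - \left(\frac{7}{11} + \frac{7}{40}\right) = 5 - \frac{357}{440} = \frac{1843}{440} \approx 4.1886$)
$\left(n{\left(O{\left(-10,-2 \right)},-76 \right)} - 47504\right) \left(-40077 + 161 K\right) = \left(-64 - 47504\right) \left(-40077 + 161 \cdot \frac{1843}{440}\right) = - 47568 \left(-40077 + \frac{296723}{440}\right) = \left(-47568\right) \left(- \frac{17337157}{440}\right) = \frac{103086735522}{55}$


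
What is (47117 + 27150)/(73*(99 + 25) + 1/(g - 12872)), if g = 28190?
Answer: 1137621906/138658537 ≈ 8.2045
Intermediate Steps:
(47117 + 27150)/(73*(99 + 25) + 1/(g - 12872)) = (47117 + 27150)/(73*(99 + 25) + 1/(28190 - 12872)) = 74267/(73*124 + 1/15318) = 74267/(9052 + 1/15318) = 74267/(138658537/15318) = 74267*(15318/138658537) = 1137621906/138658537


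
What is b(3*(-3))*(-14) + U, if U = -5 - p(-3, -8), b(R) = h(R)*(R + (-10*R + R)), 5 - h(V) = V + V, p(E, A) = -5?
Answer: -23184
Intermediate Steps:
h(V) = 5 - 2*V (h(V) = 5 - (V + V) = 5 - 2*V)
b(R) = -8*R*(5 - 2*R) (b(R) = (5 - 2*R)*(R + (-10*R + R)) = (5 - 2*R)*(R - 9*R) = (5 - 2*R)*(-8*R) = -8*R*(5 - 2*R))
U = 0 (U = -5 - 1*(-5) = -5 + 5 = 0)
b(3*(-3))*(-14) + U = (8*(3*(-3))*(-5 + 2*(3*(-3))))*(-14) + 0 = (8*(-9)*(-5 + 2*(-9)))*(-14) + 0 = (8*(-9)*(-5 - 18))*(-14) + 0 = (8*(-9)*(-23))*(-14) + 0 = 1656*(-14) + 0 = -23184 + 0 = -23184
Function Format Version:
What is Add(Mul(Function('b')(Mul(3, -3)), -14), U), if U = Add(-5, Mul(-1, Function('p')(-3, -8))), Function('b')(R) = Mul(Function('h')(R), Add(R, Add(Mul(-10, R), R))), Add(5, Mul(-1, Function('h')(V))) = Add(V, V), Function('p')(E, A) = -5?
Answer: -23184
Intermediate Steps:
Function('h')(V) = Add(5, Mul(-2, V)) (Function('h')(V) = Add(5, Mul(-1, Add(V, V))) = Add(5, Mul(-1, Mul(2, V))) = Add(5, Mul(-2, V)))
Function('b')(R) = Mul(-8, R, Add(5, Mul(-2, R))) (Function('b')(R) = Mul(Add(5, Mul(-2, R)), Add(R, Add(Mul(-10, R), R))) = Mul(Add(5, Mul(-2, R)), Add(R, Mul(-9, R))) = Mul(Add(5, Mul(-2, R)), Mul(-8, R)) = Mul(-8, R, Add(5, Mul(-2, R))))
U = 0 (U = Add(-5, Mul(-1, -5)) = Add(-5, 5) = 0)
Add(Mul(Function('b')(Mul(3, -3)), -14), U) = Add(Mul(Mul(8, Mul(3, -3), Add(-5, Mul(2, Mul(3, -3)))), -14), 0) = Add(Mul(Mul(8, -9, Add(-5, Mul(2, -9))), -14), 0) = Add(Mul(Mul(8, -9, Add(-5, -18)), -14), 0) = Add(Mul(Mul(8, -9, -23), -14), 0) = Add(Mul(1656, -14), 0) = Add(-23184, 0) = -23184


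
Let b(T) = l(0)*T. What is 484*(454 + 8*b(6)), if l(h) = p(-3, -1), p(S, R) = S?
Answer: 150040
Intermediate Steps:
l(h) = -3
b(T) = -3*T
484*(454 + 8*b(6)) = 484*(454 + 8*(-3*6)) = 484*(454 + 8*(-18)) = 484*(454 - 144) = 484*310 = 150040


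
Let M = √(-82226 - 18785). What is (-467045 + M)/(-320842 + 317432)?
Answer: 93409/682 - I*√101011/3410 ≈ 136.96 - 0.093203*I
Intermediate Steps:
M = I*√101011 (M = √(-101011) = I*√101011 ≈ 317.82*I)
(-467045 + M)/(-320842 + 317432) = (-467045 + I*√101011)/(-320842 + 317432) = (-467045 + I*√101011)/(-3410) = (-467045 + I*√101011)*(-1/3410) = 93409/682 - I*√101011/3410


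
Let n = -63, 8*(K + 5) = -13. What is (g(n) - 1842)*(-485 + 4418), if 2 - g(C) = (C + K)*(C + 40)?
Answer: -108279423/8 ≈ -1.3535e+7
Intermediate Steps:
K = -53/8 (K = -5 + (⅛)*(-13) = -5 - 13/8 = -53/8 ≈ -6.6250)
g(C) = 2 - (40 + C)*(-53/8 + C) (g(C) = 2 - (C - 53/8)*(C + 40) = 2 - (-53/8 + C)*(40 + C) = 2 - (40 + C)*(-53/8 + C))
(g(n) - 1842)*(-485 + 4418) = ((267 - 1*(-63)² - 267/8*(-63)) - 1842)*(-485 + 4418) = ((267 - 1*3969 + 16821/8) - 1842)*3933 = ((267 - 3969 + 16821/8) - 1842)*3933 = (-12795/8 - 1842)*3933 = -27531/8*3933 = -108279423/8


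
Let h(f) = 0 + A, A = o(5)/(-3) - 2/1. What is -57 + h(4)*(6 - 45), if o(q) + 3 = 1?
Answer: -5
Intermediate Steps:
o(q) = -2 (o(q) = -3 + 1 = -2)
A = -4/3 (A = -2/(-3) - 2/1 = -2*(-⅓) - 2*1 = ⅔ - 2 = -4/3 ≈ -1.3333)
h(f) = -4/3 (h(f) = 0 - 4/3 = -4/3)
-57 + h(4)*(6 - 45) = -57 - 4*(6 - 45)/3 = -57 - 4/3*(-39) = -57 + 52 = -5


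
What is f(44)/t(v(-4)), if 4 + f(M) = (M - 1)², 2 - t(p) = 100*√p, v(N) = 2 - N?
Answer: -1845/29998 - 46125*√6/14999 ≈ -7.5942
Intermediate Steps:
t(p) = 2 - 100*√p
f(M) = -4 + (-1 + M)² (f(M) = -4 + (M - 1)² = -4 + (-1 + M)²)
f(44)/t(v(-4)) = (-4 + (-1 + 44)²)/(2 - 100*√(2 - 1*(-4))) = (-4 + 43²)/(2 - 100*√(2 + 4)) = (-4 + 1849)/(2 - 100*√6) = 1845/(2 - 100*√6)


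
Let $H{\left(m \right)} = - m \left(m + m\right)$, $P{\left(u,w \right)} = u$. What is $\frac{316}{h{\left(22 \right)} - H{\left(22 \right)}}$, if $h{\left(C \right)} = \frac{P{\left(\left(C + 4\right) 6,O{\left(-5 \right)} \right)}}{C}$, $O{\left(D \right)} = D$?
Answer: $\frac{1738}{5363} \approx 0.32407$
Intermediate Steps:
$H{\left(m \right)} = - 2 m^{2}$ ($H{\left(m \right)} = - m 2 m = - 2 m^{2}$)
$h{\left(C \right)} = \frac{24 + 6 C}{C}$ ($h{\left(C \right)} = \frac{\left(C + 4\right) 6}{C} = \frac{\left(4 + C\right) 6}{C} = \frac{24 + 6 C}{C}$)
$\frac{316}{h{\left(22 \right)} - H{\left(22 \right)}} = \frac{316}{\left(6 + \frac{24}{22}\right) - - 2 \cdot 22^{2}} = \frac{316}{\left(6 + 24 \cdot \frac{1}{22}\right) - \left(-2\right) 484} = \frac{316}{\left(6 + \frac{12}{11}\right) - -968} = \frac{316}{\frac{78}{11} + 968} = \frac{316}{\frac{10726}{11}} = 316 \cdot \frac{11}{10726} = \frac{1738}{5363}$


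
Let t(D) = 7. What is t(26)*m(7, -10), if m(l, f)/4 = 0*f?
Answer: 0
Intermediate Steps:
m(l, f) = 0 (m(l, f) = 4*(0*f) = 4*0 = 0)
t(26)*m(7, -10) = 7*0 = 0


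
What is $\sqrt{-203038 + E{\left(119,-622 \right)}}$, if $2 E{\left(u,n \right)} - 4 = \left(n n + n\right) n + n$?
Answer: $i \sqrt{120330829} \approx 10970.0 i$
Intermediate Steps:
$E{\left(u,n \right)} = 2 + \frac{n}{2} + \frac{n \left(n + n^{2}\right)}{2}$ ($E{\left(u,n \right)} = 2 + \frac{\left(n n + n\right) n + n}{2} = 2 + \frac{\left(n^{2} + n\right) n + n}{2} = 2 + \frac{\left(n + n^{2}\right) n + n}{2} = 2 + \frac{n \left(n + n^{2}\right) + n}{2} = 2 + \frac{n + n \left(n + n^{2}\right)}{2} = 2 + \left(\frac{n}{2} + \frac{n \left(n + n^{2}\right)}{2}\right) = 2 + \frac{n}{2} + \frac{n \left(n + n^{2}\right)}{2}$)
$\sqrt{-203038 + E{\left(119,-622 \right)}} = \sqrt{-203038 + \left(2 + \frac{1}{2} \left(-622\right) + \frac{\left(-622\right)^{2}}{2} + \frac{\left(-622\right)^{3}}{2}\right)} = \sqrt{-203038 + \left(2 - 311 + \frac{1}{2} \cdot 386884 + \frac{1}{2} \left(-240641848\right)\right)} = \sqrt{-203038 + \left(2 - 311 + 193442 - 120320924\right)} = \sqrt{-203038 - 120127791} = \sqrt{-120330829} = i \sqrt{120330829}$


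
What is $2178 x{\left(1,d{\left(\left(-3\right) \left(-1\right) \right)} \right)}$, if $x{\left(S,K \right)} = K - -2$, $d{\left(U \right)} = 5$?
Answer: $15246$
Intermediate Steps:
$x{\left(S,K \right)} = 2 + K$ ($x{\left(S,K \right)} = K + 2 = 2 + K$)
$2178 x{\left(1,d{\left(\left(-3\right) \left(-1\right) \right)} \right)} = 2178 \left(2 + 5\right) = 2178 \cdot 7 = 15246$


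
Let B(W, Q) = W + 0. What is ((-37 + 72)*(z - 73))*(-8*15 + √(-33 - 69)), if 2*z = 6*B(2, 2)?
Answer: 281400 - 2345*I*√102 ≈ 2.814e+5 - 23683.0*I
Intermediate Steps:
B(W, Q) = W
z = 6 (z = (6*2)/2 = (½)*12 = 6)
((-37 + 72)*(z - 73))*(-8*15 + √(-33 - 69)) = ((-37 + 72)*(6 - 73))*(-8*15 + √(-33 - 69)) = (35*(-67))*(-120 + √(-102)) = -2345*(-120 + I*√102) = 281400 - 2345*I*√102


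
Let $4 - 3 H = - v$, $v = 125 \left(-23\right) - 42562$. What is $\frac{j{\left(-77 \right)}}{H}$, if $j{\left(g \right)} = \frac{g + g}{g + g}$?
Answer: $- \frac{3}{45433} \approx -6.6031 \cdot 10^{-5}$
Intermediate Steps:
$v = -45437$ ($v = -2875 - 42562 = -45437$)
$j{\left(g \right)} = 1$ ($j{\left(g \right)} = \frac{2 g}{2 g} = 2 g \frac{1}{2 g} = 1$)
$H = - \frac{45433}{3}$ ($H = \frac{4}{3} - \frac{\left(-1\right) \left(-45437\right)}{3} = \frac{4}{3} - \frac{45437}{3} = - \frac{45433}{3} \approx -15144.0$)
$\frac{j{\left(-77 \right)}}{H} = 1 \frac{1}{- \frac{45433}{3}} = 1 \left(- \frac{3}{45433}\right) = - \frac{3}{45433}$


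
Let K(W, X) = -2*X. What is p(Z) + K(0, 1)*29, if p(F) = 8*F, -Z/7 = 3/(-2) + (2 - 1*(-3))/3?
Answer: -202/3 ≈ -67.333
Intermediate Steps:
Z = -7/6 (Z = -7*(3/(-2) + (2 - 1*(-3))/3) = -7*(3*(-½) + (2 + 3)*(⅓)) = -7*(-3/2 + 5*(⅓)) = -7*(-3/2 + 5/3) = -7*⅙ = -7/6 ≈ -1.1667)
p(Z) + K(0, 1)*29 = 8*(-7/6) - 2*1*29 = -28/3 - 2*29 = -28/3 - 58 = -202/3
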